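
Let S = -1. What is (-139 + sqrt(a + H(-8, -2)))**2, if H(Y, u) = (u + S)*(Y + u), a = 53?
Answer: (139 - sqrt(83))**2 ≈ 16871.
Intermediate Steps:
H(Y, u) = (-1 + u)*(Y + u) (H(Y, u) = (u - 1)*(Y + u) = (-1 + u)*(Y + u))
(-139 + sqrt(a + H(-8, -2)))**2 = (-139 + sqrt(53 + ((-2)**2 - 1*(-8) - 1*(-2) - 8*(-2))))**2 = (-139 + sqrt(53 + (4 + 8 + 2 + 16)))**2 = (-139 + sqrt(53 + 30))**2 = (-139 + sqrt(83))**2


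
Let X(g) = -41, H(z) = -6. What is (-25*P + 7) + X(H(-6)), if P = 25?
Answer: -659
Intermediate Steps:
(-25*P + 7) + X(H(-6)) = (-25*25 + 7) - 41 = (-625 + 7) - 41 = -618 - 41 = -659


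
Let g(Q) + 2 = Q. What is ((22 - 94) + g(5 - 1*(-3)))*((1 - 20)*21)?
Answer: 26334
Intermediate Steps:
g(Q) = -2 + Q
((22 - 94) + g(5 - 1*(-3)))*((1 - 20)*21) = ((22 - 94) + (-2 + (5 - 1*(-3))))*((1 - 20)*21) = (-72 + (-2 + (5 + 3)))*(-19*21) = (-72 + (-2 + 8))*(-399) = (-72 + 6)*(-399) = -66*(-399) = 26334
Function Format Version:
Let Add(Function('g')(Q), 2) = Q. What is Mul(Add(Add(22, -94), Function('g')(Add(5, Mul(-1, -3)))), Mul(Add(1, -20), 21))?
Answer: 26334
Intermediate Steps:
Function('g')(Q) = Add(-2, Q)
Mul(Add(Add(22, -94), Function('g')(Add(5, Mul(-1, -3)))), Mul(Add(1, -20), 21)) = Mul(Add(Add(22, -94), Add(-2, Add(5, Mul(-1, -3)))), Mul(Add(1, -20), 21)) = Mul(Add(-72, Add(-2, Add(5, 3))), Mul(-19, 21)) = Mul(Add(-72, Add(-2, 8)), -399) = Mul(Add(-72, 6), -399) = Mul(-66, -399) = 26334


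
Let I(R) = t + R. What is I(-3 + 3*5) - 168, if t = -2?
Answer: -158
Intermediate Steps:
I(R) = -2 + R
I(-3 + 3*5) - 168 = (-2 + (-3 + 3*5)) - 168 = (-2 + (-3 + 15)) - 168 = (-2 + 12) - 168 = 10 - 168 = -158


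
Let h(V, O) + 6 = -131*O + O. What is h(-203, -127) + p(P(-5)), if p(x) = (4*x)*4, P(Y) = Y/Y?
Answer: 16520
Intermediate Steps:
h(V, O) = -6 - 130*O (h(V, O) = -6 + (-131*O + O) = -6 - 130*O)
P(Y) = 1
p(x) = 16*x
h(-203, -127) + p(P(-5)) = (-6 - 130*(-127)) + 16*1 = (-6 + 16510) + 16 = 16504 + 16 = 16520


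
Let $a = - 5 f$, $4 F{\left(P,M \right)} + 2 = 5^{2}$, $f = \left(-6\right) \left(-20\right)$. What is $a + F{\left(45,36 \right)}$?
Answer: $- \frac{2377}{4} \approx -594.25$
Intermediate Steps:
$f = 120$
$F{\left(P,M \right)} = \frac{23}{4}$ ($F{\left(P,M \right)} = - \frac{1}{2} + \frac{5^{2}}{4} = - \frac{1}{2} + \frac{1}{4} \cdot 25 = - \frac{1}{2} + \frac{25}{4} = \frac{23}{4}$)
$a = -600$ ($a = \left(-5\right) 120 = -600$)
$a + F{\left(45,36 \right)} = -600 + \frac{23}{4} = - \frac{2377}{4}$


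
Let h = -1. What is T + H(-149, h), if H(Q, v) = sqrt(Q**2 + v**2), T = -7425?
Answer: -7425 + sqrt(22202) ≈ -7276.0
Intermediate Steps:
T + H(-149, h) = -7425 + sqrt((-149)**2 + (-1)**2) = -7425 + sqrt(22201 + 1) = -7425 + sqrt(22202)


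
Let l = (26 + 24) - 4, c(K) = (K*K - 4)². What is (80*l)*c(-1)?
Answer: 33120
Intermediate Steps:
c(K) = (-4 + K²)² (c(K) = (K² - 4)² = (-4 + K²)²)
l = 46 (l = 50 - 4 = 46)
(80*l)*c(-1) = (80*46)*(-4 + (-1)²)² = 3680*(-4 + 1)² = 3680*(-3)² = 3680*9 = 33120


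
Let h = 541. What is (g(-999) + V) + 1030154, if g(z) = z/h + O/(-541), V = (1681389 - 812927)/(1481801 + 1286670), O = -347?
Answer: 1542904412517744/1497742811 ≈ 1.0302e+6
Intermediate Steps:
V = 868462/2768471 ≈ 0.31370
g(z) = 347/541 + z/541 (g(z) = z/541 - 347/(-541) = z*(1/541) - 347*(-1/541) = z/541 + 347/541 = 347/541 + z/541)
(g(-999) + V) + 1030154 = ((347/541 + (1/541)*(-999)) + 868462/2768471) + 1030154 = ((347/541 - 999/541) + 868462/2768471) + 1030154 = (-652/541 + 868462/2768471) + 1030154 = -1335205150/1497742811 + 1030154 = 1542904412517744/1497742811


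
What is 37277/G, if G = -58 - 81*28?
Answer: -37277/2326 ≈ -16.026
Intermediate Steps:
G = -2326 (G = -58 - 2268 = -2326)
37277/G = 37277/(-2326) = 37277*(-1/2326) = -37277/2326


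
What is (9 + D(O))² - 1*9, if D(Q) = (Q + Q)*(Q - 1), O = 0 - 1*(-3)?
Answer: 432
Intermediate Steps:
O = 3 (O = 0 + 3 = 3)
D(Q) = 2*Q*(-1 + Q) (D(Q) = (2*Q)*(-1 + Q) = 2*Q*(-1 + Q))
(9 + D(O))² - 1*9 = (9 + 2*3*(-1 + 3))² - 1*9 = (9 + 2*3*2)² - 9 = (9 + 12)² - 9 = 21² - 9 = 441 - 9 = 432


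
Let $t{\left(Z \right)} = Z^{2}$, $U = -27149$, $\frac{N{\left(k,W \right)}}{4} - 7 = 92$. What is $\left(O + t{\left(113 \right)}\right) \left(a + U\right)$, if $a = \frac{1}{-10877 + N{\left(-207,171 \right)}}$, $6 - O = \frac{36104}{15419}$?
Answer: $- \frac{56039476323194070}{161606539} \approx -3.4676 \cdot 10^{8}$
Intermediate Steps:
$N{\left(k,W \right)} = 396$ ($N{\left(k,W \right)} = 28 + 4 \cdot 92 = 28 + 368 = 396$)
$O = \frac{56410}{15419}$ ($O = 6 - \frac{36104}{15419} = \frac{56410}{15419} \approx 3.6585$)
$a = - \frac{1}{10481}$ ($a = \frac{1}{-10877 + 396} = \frac{1}{-10481} = - \frac{1}{10481} \approx -9.5411 \cdot 10^{-5}$)
$\left(O + t{\left(113 \right)}\right) \left(a + U\right) = \left(\frac{56410}{15419} + 113^{2}\right) \left(- \frac{1}{10481} - 27149\right) = \left(\frac{56410}{15419} + 12769\right) \left(- \frac{284548670}{10481}\right) = \frac{196941621}{15419} \left(- \frac{284548670}{10481}\right) = - \frac{56039476323194070}{161606539}$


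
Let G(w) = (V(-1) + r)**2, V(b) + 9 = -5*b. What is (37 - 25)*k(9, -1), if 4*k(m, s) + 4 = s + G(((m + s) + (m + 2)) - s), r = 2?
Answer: -3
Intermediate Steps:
V(b) = -9 - 5*b
G(w) = 4 (G(w) = ((-9 - 5*(-1)) + 2)**2 = ((-9 + 5) + 2)**2 = (-4 + 2)**2 = (-2)**2 = 4)
k(m, s) = s/4 (k(m, s) = -1 + (s + 4)/4 = -1 + (4 + s)/4 = -1 + (1 + s/4) = s/4)
(37 - 25)*k(9, -1) = (37 - 25)*((1/4)*(-1)) = 12*(-1/4) = -3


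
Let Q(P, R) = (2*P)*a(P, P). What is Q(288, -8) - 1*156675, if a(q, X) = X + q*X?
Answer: 47784957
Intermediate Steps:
a(q, X) = X + X*q
Q(P, R) = 2*P²*(1 + P) (Q(P, R) = (2*P)*(P*(1 + P)) = 2*P²*(1 + P))
Q(288, -8) - 1*156675 = 2*288²*(1 + 288) - 1*156675 = 2*82944*289 - 156675 = 47941632 - 156675 = 47784957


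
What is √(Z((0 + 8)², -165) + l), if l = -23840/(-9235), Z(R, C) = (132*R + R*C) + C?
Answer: I*√7758971797/1847 ≈ 47.691*I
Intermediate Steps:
Z(R, C) = C + 132*R + C*R (Z(R, C) = (132*R + C*R) + C = C + 132*R + C*R)
l = 4768/1847 (l = -23840*(-1/9235) = 4768/1847 ≈ 2.5815)
√(Z((0 + 8)², -165) + l) = √((-165 + 132*(0 + 8)² - 165*(0 + 8)²) + 4768/1847) = √((-165 + 132*8² - 165*8²) + 4768/1847) = √((-165 + 132*64 - 165*64) + 4768/1847) = √((-165 + 8448 - 10560) + 4768/1847) = √(-2277 + 4768/1847) = √(-4200851/1847) = I*√7758971797/1847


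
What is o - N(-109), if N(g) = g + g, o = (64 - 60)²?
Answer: 234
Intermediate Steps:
o = 16 (o = 4² = 16)
N(g) = 2*g
o - N(-109) = 16 - 2*(-109) = 16 - 1*(-218) = 16 + 218 = 234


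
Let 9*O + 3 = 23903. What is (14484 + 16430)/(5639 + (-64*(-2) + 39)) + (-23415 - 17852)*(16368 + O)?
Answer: -20510872329299/26127 ≈ -7.8505e+8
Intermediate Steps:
O = 23900/9 (O = -1/3 + (1/9)*23903 = -1/3 + 23903/9 = 23900/9 ≈ 2655.6)
(14484 + 16430)/(5639 + (-64*(-2) + 39)) + (-23415 - 17852)*(16368 + O) = (14484 + 16430)/(5639 + (-64*(-2) + 39)) + (-23415 - 17852)*(16368 + 23900/9) = 30914/(5639 + (128 + 39)) - 41267*171212/9 = 30914/(5639 + 167) - 7065405604/9 = 30914/5806 - 7065405604/9 = 30914*(1/5806) - 7065405604/9 = 15457/2903 - 7065405604/9 = -20510872329299/26127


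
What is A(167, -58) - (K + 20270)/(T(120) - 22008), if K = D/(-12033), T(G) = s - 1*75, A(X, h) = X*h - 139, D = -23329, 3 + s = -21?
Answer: -2613339009836/266013531 ≈ -9824.1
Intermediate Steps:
s = -24 (s = -3 - 21 = -24)
A(X, h) = -139 + X*h
T(G) = -99 (T(G) = -24 - 1*75 = -24 - 75 = -99)
K = 23329/12033 (K = -23329/(-12033) = -23329*(-1/12033) = 23329/12033 ≈ 1.9388)
A(167, -58) - (K + 20270)/(T(120) - 22008) = (-139 + 167*(-58)) - (23329/12033 + 20270)/(-99 - 22008) = (-139 - 9686) - 243932239/(12033*(-22107)) = -9825 - 243932239*(-1)/(12033*22107) = -9825 - 1*(-243932239/266013531) = -9825 + 243932239/266013531 = -2613339009836/266013531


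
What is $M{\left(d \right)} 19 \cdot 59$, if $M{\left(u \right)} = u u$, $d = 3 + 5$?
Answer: $71744$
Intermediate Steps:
$d = 8$
$M{\left(u \right)} = u^{2}$
$M{\left(d \right)} 19 \cdot 59 = 8^{2} \cdot 19 \cdot 59 = 64 \cdot 19 \cdot 59 = 1216 \cdot 59 = 71744$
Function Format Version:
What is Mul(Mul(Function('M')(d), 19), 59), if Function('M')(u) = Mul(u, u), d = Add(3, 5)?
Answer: 71744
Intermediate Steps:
d = 8
Function('M')(u) = Pow(u, 2)
Mul(Mul(Function('M')(d), 19), 59) = Mul(Mul(Pow(8, 2), 19), 59) = Mul(Mul(64, 19), 59) = Mul(1216, 59) = 71744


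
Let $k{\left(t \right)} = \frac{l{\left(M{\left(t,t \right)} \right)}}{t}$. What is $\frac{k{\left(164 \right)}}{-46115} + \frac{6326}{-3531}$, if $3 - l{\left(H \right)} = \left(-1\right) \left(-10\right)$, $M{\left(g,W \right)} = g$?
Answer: $- \frac{47842627643}{26704458660} \approx -1.7916$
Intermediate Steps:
$l{\left(H \right)} = -7$ ($l{\left(H \right)} = 3 - \left(-1\right) \left(-10\right) = 3 - 10 = -7$)
$k{\left(t \right)} = - \frac{7}{t}$
$\frac{k{\left(164 \right)}}{-46115} + \frac{6326}{-3531} = \frac{\left(-7\right) \frac{1}{164}}{-46115} + \frac{6326}{-3531} = \left(-7\right) \frac{1}{164} \left(- \frac{1}{46115}\right) + 6326 \left(- \frac{1}{3531}\right) = \left(- \frac{7}{164}\right) \left(- \frac{1}{46115}\right) - \frac{6326}{3531} = \frac{7}{7562860} - \frac{6326}{3531} = - \frac{47842627643}{26704458660}$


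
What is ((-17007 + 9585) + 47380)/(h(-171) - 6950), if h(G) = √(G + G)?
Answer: -138854050/24151421 - 59937*I*√38/24151421 ≈ -5.7493 - 0.015298*I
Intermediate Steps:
h(G) = √2*√G (h(G) = √(2*G) = √2*√G)
((-17007 + 9585) + 47380)/(h(-171) - 6950) = ((-17007 + 9585) + 47380)/(√2*√(-171) - 6950) = (-7422 + 47380)/(√2*(3*I*√19) - 6950) = 39958/(3*I*√38 - 6950) = 39958/(-6950 + 3*I*√38)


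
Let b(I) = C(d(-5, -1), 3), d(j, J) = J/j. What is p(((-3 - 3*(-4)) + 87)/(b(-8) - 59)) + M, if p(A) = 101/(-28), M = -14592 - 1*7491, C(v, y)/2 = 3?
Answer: -618425/28 ≈ -22087.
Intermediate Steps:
C(v, y) = 6 (C(v, y) = 2*3 = 6)
b(I) = 6
M = -22083 (M = -14592 - 7491 = -22083)
p(A) = -101/28 (p(A) = 101*(-1/28) = -101/28)
p(((-3 - 3*(-4)) + 87)/(b(-8) - 59)) + M = -101/28 - 22083 = -618425/28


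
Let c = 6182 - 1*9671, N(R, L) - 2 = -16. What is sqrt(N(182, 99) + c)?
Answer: I*sqrt(3503) ≈ 59.186*I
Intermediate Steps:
N(R, L) = -14 (N(R, L) = 2 - 16 = -14)
c = -3489 (c = 6182 - 9671 = -3489)
sqrt(N(182, 99) + c) = sqrt(-14 - 3489) = sqrt(-3503) = I*sqrt(3503)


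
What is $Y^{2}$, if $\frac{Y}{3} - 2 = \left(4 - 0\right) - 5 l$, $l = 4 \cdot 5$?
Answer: $79524$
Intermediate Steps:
$l = 20$
$Y = -282$ ($Y = 6 + 3 \left(\left(4 - 0\right) - 100\right) = 6 + 3 \left(\left(4 + 0\right) - 100\right) = 6 + 3 \left(4 - 100\right) = 6 + 3 \left(-96\right) = 6 - 288 = -282$)
$Y^{2} = \left(-282\right)^{2} = 79524$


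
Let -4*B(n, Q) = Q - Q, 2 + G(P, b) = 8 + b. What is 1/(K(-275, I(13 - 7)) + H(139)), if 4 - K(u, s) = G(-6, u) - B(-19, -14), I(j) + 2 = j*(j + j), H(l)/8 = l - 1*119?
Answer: 1/433 ≈ 0.0023095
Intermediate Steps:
H(l) = -952 + 8*l (H(l) = 8*(l - 1*119) = 8*(l - 119) = 8*(-119 + l) = -952 + 8*l)
G(P, b) = 6 + b (G(P, b) = -2 + (8 + b) = 6 + b)
I(j) = -2 + 2*j² (I(j) = -2 + j*(j + j) = -2 + j*(2*j) = -2 + 2*j²)
B(n, Q) = 0 (B(n, Q) = -(Q - Q)/4 = -¼*0 = 0)
K(u, s) = -2 - u (K(u, s) = 4 - ((6 + u) - 1*0) = 4 - ((6 + u) + 0) = 4 - (6 + u) = 4 + (-6 - u) = -2 - u)
1/(K(-275, I(13 - 7)) + H(139)) = 1/((-2 - 1*(-275)) + (-952 + 8*139)) = 1/((-2 + 275) + (-952 + 1112)) = 1/(273 + 160) = 1/433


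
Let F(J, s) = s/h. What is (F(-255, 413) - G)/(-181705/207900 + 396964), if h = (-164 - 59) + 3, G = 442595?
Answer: -18403178157/16505726779 ≈ -1.1150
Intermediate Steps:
h = -220 (h = -223 + 3 = -220)
F(J, s) = -s/220 (F(J, s) = s/(-220) = s*(-1/220) = -s/220)
(F(-255, 413) - G)/(-181705/207900 + 396964) = (-1/220*413 - 1*442595)/(-181705/207900 + 396964) = (-413/220 - 442595)/(-181705*1/207900 + 396964) = -97371313/(220*(-36341/41580 + 396964)) = -97371313/(220*16505726779/41580) = -97371313/220*41580/16505726779 = -18403178157/16505726779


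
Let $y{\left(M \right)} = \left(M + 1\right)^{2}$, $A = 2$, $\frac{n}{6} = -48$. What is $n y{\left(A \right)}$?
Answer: $-2592$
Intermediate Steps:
$n = -288$ ($n = 6 \left(-48\right) = -288$)
$y{\left(M \right)} = \left(1 + M\right)^{2}$
$n y{\left(A \right)} = - 288 \left(1 + 2\right)^{2} = - 288 \cdot 3^{2} = \left(-288\right) 9 = -2592$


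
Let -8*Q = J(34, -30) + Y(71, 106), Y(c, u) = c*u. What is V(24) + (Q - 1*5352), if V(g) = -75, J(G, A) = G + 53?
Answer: -51029/8 ≈ -6378.6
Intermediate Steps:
J(G, A) = 53 + G
Q = -7613/8 (Q = -((53 + 34) + 71*106)/8 = -(87 + 7526)/8 = -⅛*7613 = -7613/8 ≈ -951.63)
V(24) + (Q - 1*5352) = -75 + (-7613/8 - 1*5352) = -75 + (-7613/8 - 5352) = -75 - 50429/8 = -51029/8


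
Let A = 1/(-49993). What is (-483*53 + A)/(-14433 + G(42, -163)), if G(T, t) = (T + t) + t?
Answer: 1279770808/735746981 ≈ 1.7394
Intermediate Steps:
A = -1/49993 ≈ -2.0003e-5
G(T, t) = T + 2*t
(-483*53 + A)/(-14433 + G(42, -163)) = (-483*53 - 1/49993)/(-14433 + (42 + 2*(-163))) = (-25599 - 1/49993)/(-14433 + (42 - 326)) = -1279770808/(49993*(-14433 - 284)) = -1279770808/49993/(-14717) = -1279770808/49993*(-1/14717) = 1279770808/735746981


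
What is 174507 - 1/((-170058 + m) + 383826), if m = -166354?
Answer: 8274074897/47414 ≈ 1.7451e+5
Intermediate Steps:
174507 - 1/((-170058 + m) + 383826) = 174507 - 1/((-170058 - 166354) + 383826) = 174507 - 1/(-336412 + 383826) = 174507 - 1/47414 = 8274074897/47414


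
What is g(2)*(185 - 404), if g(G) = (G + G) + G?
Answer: -1314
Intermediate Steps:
g(G) = 3*G (g(G) = 2*G + G = 3*G)
g(2)*(185 - 404) = (3*2)*(185 - 404) = 6*(-219) = -1314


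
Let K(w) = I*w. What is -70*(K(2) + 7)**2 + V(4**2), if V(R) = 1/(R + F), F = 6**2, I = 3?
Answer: -615159/52 ≈ -11830.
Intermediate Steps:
F = 36
K(w) = 3*w
V(R) = 1/(36 + R) (V(R) = 1/(R + 36) = 1/(36 + R))
-70*(K(2) + 7)**2 + V(4**2) = -70*(3*2 + 7)**2 + 1/(36 + 4**2) = -70*(6 + 7)**2 + 1/(36 + 16) = -70*13**2 + 1/52 = -70*169 + 1/52 = -11830 + 1/52 = -615159/52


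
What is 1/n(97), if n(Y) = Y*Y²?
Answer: 1/912673 ≈ 1.0957e-6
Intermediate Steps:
n(Y) = Y³
1/n(97) = 1/(97³) = 1/912673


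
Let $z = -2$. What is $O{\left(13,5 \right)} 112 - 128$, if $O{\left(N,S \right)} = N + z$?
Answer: $1104$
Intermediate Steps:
$O{\left(N,S \right)} = -2 + N$ ($O{\left(N,S \right)} = N - 2 = -2 + N$)
$O{\left(13,5 \right)} 112 - 128 = \left(-2 + 13\right) 112 - 128 = 11 \cdot 112 - 128 = 1232 - 128 = 1104$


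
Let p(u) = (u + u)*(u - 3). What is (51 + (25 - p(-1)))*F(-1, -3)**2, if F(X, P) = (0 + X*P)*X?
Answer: 612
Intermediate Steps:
F(X, P) = P*X**2 (F(X, P) = (0 + P*X)*X = (P*X)*X = P*X**2)
p(u) = 2*u*(-3 + u) (p(u) = (2*u)*(-3 + u) = 2*u*(-3 + u))
(51 + (25 - p(-1)))*F(-1, -3)**2 = (51 + (25 - 2*(-1)*(-3 - 1)))*(-3*(-1)**2)**2 = (51 + (25 - 2*(-1)*(-4)))*(-3*1)**2 = (51 + (25 - 1*8))*(-3)**2 = (51 + (25 - 8))*9 = (51 + 17)*9 = 68*9 = 612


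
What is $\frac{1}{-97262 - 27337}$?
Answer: $- \frac{1}{124599} \approx -8.0257 \cdot 10^{-6}$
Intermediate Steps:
$\frac{1}{-97262 - 27337} = \frac{1}{-124599} = - \frac{1}{124599}$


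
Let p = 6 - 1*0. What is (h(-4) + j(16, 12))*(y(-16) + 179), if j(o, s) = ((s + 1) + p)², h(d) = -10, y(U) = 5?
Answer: 64584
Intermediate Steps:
p = 6 (p = 6 + 0 = 6)
j(o, s) = (7 + s)² (j(o, s) = ((s + 1) + 6)² = ((1 + s) + 6)² = (7 + s)²)
(h(-4) + j(16, 12))*(y(-16) + 179) = (-10 + (7 + 12)²)*(5 + 179) = (-10 + 19²)*184 = (-10 + 361)*184 = 351*184 = 64584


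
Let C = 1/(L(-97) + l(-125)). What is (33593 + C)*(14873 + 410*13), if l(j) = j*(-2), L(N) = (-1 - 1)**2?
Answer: 172384582469/254 ≈ 6.7868e+8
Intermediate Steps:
L(N) = 4 (L(N) = (-2)**2 = 4)
l(j) = -2*j
C = 1/254 (C = 1/(4 - 2*(-125)) = 1/(4 + 250) = 1/254 ≈ 0.0039370)
(33593 + C)*(14873 + 410*13) = (33593 + 1/254)*(14873 + 410*13) = 8532623*(14873 + 5330)/254 = (8532623/254)*20203 = 172384582469/254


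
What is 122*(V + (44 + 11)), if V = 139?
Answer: 23668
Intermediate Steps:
122*(V + (44 + 11)) = 122*(139 + (44 + 11)) = 122*(139 + 55) = 122*194 = 23668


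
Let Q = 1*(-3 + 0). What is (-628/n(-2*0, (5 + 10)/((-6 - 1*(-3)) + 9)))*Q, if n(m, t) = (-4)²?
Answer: 471/4 ≈ 117.75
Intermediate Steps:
n(m, t) = 16
Q = -3 (Q = 1*(-3) = -3)
(-628/n(-2*0, (5 + 10)/((-6 - 1*(-3)) + 9)))*Q = -628/16*(-3) = -628*1/16*(-3) = -157/4*(-3) = 471/4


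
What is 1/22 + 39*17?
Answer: 14587/22 ≈ 663.04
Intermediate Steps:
1/22 + 39*17 = 1/22 + 663 = 14587/22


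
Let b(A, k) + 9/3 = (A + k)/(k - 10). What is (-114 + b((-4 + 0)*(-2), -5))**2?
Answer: 343396/25 ≈ 13736.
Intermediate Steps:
b(A, k) = -3 + (A + k)/(-10 + k) (b(A, k) = -3 + (A + k)/(k - 10) = -3 + (A + k)/(-10 + k))
(-114 + b((-4 + 0)*(-2), -5))**2 = (-114 + (30 + (-4 + 0)*(-2) - 2*(-5))/(-10 - 5))**2 = (-114 + (30 - 4*(-2) + 10)/(-15))**2 = (-114 - (30 + 8 + 10)/15)**2 = (-114 - 1/15*48)**2 = (-114 - 16/5)**2 = (-586/5)**2 = 343396/25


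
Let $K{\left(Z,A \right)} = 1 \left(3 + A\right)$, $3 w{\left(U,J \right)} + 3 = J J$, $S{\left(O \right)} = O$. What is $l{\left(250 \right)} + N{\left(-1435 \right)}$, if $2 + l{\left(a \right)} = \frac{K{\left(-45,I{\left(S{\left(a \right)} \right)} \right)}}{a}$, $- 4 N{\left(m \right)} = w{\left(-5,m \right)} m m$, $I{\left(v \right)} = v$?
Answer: $- \frac{132512544467558}{375} \approx -3.5337 \cdot 10^{11}$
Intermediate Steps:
$w{\left(U,J \right)} = -1 + \frac{J^{2}}{3}$ ($w{\left(U,J \right)} = -1 + \frac{J J}{3} = -1 + \frac{J^{2}}{3}$)
$K{\left(Z,A \right)} = 3 + A$
$N{\left(m \right)} = - \frac{m^{2} \left(-1 + \frac{m^{2}}{3}\right)}{4}$ ($N{\left(m \right)} = - \frac{\left(-1 + \frac{m^{2}}{3}\right) m m}{4} = - \frac{m \left(-1 + \frac{m^{2}}{3}\right) m}{4} = - \frac{m^{2} \left(-1 + \frac{m^{2}}{3}\right)}{4}$)
$l{\left(a \right)} = -2 + \frac{3 + a}{a}$
$l{\left(250 \right)} + N{\left(-1435 \right)} = \frac{3 - 250}{250} + \frac{\left(-1435\right)^{2} \left(3 - \left(-1435\right)^{2}\right)}{12} = \frac{3 - 250}{250} + \frac{1}{12} \cdot 2059225 \left(3 - 2059225\right) = \frac{1}{250} \left(-247\right) + \frac{1}{12} \cdot 2059225 \left(3 - 2059225\right) = - \frac{247}{250} + \frac{1}{12} \cdot 2059225 \left(-2059222\right) = - \frac{247}{250} - \frac{2120200711475}{6} = - \frac{132512544467558}{375}$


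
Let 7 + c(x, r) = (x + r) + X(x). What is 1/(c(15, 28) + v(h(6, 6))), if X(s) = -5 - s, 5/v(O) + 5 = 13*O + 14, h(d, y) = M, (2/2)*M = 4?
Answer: 61/981 ≈ 0.062181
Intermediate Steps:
M = 4
h(d, y) = 4
v(O) = 5/(9 + 13*O) (v(O) = 5/(-5 + (13*O + 14)) = 5/(-5 + (14 + 13*O)) = 5/(9 + 13*O))
c(x, r) = -12 + r (c(x, r) = -7 + ((x + r) + (-5 - x)) = -7 + ((r + x) + (-5 - x)) = -7 + (-5 + r) = -12 + r)
1/(c(15, 28) + v(h(6, 6))) = 1/((-12 + 28) + 5/(9 + 13*4)) = 1/(16 + 5/(9 + 52)) = 1/(16 + 5/61) = 1/(981/61) = 61/981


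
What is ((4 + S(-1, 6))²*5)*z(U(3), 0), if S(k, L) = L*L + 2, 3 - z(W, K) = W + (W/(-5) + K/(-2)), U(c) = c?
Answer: 5292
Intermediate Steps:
z(W, K) = 3 + K/2 - 4*W/5 (z(W, K) = 3 - (W + (W/(-5) + K/(-2))) = 3 - (W + (W*(-⅕) + K*(-½))) = 3 - (W + (-W/5 - K/2)) = 3 - (W + (-K/2 - W/5)) = 3 - (-K/2 + 4*W/5) = 3 + (K/2 - 4*W/5) = 3 + K/2 - 4*W/5)
S(k, L) = 2 + L² (S(k, L) = L² + 2 = 2 + L²)
((4 + S(-1, 6))²*5)*z(U(3), 0) = ((4 + (2 + 6²))²*5)*(3 + (½)*0 - ⅘*3) = ((4 + (2 + 36))²*5)*(3 + 0 - 12/5) = ((4 + 38)²*5)*(⅗) = (42²*5)*(⅗) = (1764*5)*(⅗) = 8820*(⅗) = 5292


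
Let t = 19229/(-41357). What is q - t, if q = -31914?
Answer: -1319848069/41357 ≈ -31914.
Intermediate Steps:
t = -19229/41357 (t = 19229*(-1/41357) = -19229/41357 ≈ -0.46495)
q - t = -31914 - 1*(-19229/41357) = -31914 + 19229/41357 = -1319848069/41357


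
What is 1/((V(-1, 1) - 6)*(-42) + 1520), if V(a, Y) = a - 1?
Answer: 1/1856 ≈ 0.00053879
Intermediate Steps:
V(a, Y) = -1 + a
1/((V(-1, 1) - 6)*(-42) + 1520) = 1/(((-1 - 1) - 6)*(-42) + 1520) = 1/((-2 - 6)*(-42) + 1520) = 1/(-8*(-42) + 1520) = 1/(336 + 1520) = 1/1856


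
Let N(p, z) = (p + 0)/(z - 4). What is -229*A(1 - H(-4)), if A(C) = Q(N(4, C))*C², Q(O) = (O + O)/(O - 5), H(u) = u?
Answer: 45800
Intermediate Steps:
N(p, z) = p/(-4 + z)
Q(O) = 2*O/(-5 + O) (Q(O) = (2*O)/(-5 + O) = 2*O/(-5 + O))
A(C) = 8*C²/((-5 + 4/(-4 + C))*(-4 + C)) (A(C) = (2*(4/(-4 + C))/(-5 + 4/(-4 + C)))*C² = (8/((-5 + 4/(-4 + C))*(-4 + C)))*C² = 8*C²/((-5 + 4/(-4 + C))*(-4 + C)))
-229*A(1 - H(-4)) = -(-1832)*(1 - 1*(-4))²/(-24 + 5*(1 - 1*(-4))) = -(-1832)*(1 + 4)²/(-24 + 5*(1 + 4)) = -(-1832)*5²/(-24 + 5*5) = -(-1832)*25/(-24 + 25) = -(-1832)*25/1 = -(-1832)*25 = -229*(-200) = 45800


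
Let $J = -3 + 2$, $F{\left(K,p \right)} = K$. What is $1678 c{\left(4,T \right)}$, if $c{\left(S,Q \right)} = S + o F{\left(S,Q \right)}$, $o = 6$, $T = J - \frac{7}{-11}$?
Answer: $46984$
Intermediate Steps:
$J = -1$
$T = - \frac{4}{11}$ ($T = -1 - \frac{7}{-11} = -1 - - \frac{7}{11} = -1 + \frac{7}{11} = - \frac{4}{11} \approx -0.36364$)
$c{\left(S,Q \right)} = 7 S$ ($c{\left(S,Q \right)} = S + 6 S = 7 S$)
$1678 c{\left(4,T \right)} = 1678 \cdot 7 \cdot 4 = 1678 \cdot 28 = 46984$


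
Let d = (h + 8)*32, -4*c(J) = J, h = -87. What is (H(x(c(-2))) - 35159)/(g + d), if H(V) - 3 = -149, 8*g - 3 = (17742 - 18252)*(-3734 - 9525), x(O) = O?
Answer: -282440/6741869 ≈ -0.041893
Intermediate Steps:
c(J) = -J/4
g = 6762093/8 (g = 3/8 + ((17742 - 18252)*(-3734 - 9525))/8 = 3/8 + (-510*(-13259))/8 = 3/8 + (1/8)*6762090 = 3/8 + 3381045/4 = 6762093/8 ≈ 8.4526e+5)
d = -2528 (d = (-87 + 8)*32 = -79*32 = -2528)
H(V) = -146 (H(V) = 3 - 149 = -146)
(H(x(c(-2))) - 35159)/(g + d) = (-146 - 35159)/(6762093/8 - 2528) = -35305/6741869/8 = -35305*8/6741869 = -282440/6741869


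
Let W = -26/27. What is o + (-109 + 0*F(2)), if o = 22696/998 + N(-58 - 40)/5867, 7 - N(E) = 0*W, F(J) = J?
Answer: -252529788/2927633 ≈ -86.257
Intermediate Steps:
W = -26/27 (W = -26*1/27 = -26/27 ≈ -0.96296)
N(E) = 7 (N(E) = 7 - 0*(-26)/27 = 7 - 1*0 = 7 + 0 = 7)
o = 66582209/2927633 (o = 22696/998 + 7/5867 = 22696*(1/998) + 7*(1/5867) = 11348/499 + 7/5867 = 66582209/2927633 ≈ 22.743)
o + (-109 + 0*F(2)) = 66582209/2927633 + (-109 + 0*2) = 66582209/2927633 + (-109 + 0) = 66582209/2927633 - 109 = -252529788/2927633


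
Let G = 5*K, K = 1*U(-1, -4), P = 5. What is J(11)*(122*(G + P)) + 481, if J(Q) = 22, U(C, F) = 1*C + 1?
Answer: 13901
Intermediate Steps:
U(C, F) = 1 + C (U(C, F) = C + 1 = 1 + C)
K = 0 (K = 1*(1 - 1) = 1*0 = 0)
G = 0 (G = 5*0 = 0)
J(11)*(122*(G + P)) + 481 = 22*(122*(0 + 5)) + 481 = 22*(122*5) + 481 = 22*610 + 481 = 13420 + 481 = 13901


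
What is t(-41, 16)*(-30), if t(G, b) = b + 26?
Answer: -1260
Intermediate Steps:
t(G, b) = 26 + b
t(-41, 16)*(-30) = (26 + 16)*(-30) = 42*(-30) = -1260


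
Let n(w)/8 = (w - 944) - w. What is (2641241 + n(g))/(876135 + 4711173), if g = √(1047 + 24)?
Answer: 2633689/5587308 ≈ 0.47137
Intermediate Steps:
g = 3*√119 (g = √1071 = 3*√119 ≈ 32.726)
n(w) = -7552 (n(w) = 8*((w - 944) - w) = 8*((-944 + w) - w) = 8*(-944) = -7552)
(2641241 + n(g))/(876135 + 4711173) = (2641241 - 7552)/(876135 + 4711173) = 2633689/5587308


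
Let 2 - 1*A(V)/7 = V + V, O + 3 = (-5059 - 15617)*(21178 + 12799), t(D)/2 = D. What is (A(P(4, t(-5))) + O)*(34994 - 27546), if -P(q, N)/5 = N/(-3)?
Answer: -15696843392104/3 ≈ -5.2323e+12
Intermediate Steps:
t(D) = 2*D
O = -702508455 (O = -3 + (-5059 - 15617)*(21178 + 12799) = -3 - 20676*33977 = -3 - 702508452 = -702508455)
P(q, N) = 5*N/3 (P(q, N) = -5*N/(-3) = -5*N*(-1)/3 = -(-5)*N/3 = 5*N/3)
A(V) = 14 - 14*V (A(V) = 14 - 7*(V + V) = 14 - 14*V)
(A(P(4, t(-5))) + O)*(34994 - 27546) = ((14 - 70*2*(-5)/3) - 702508455)*(34994 - 27546) = ((14 - 70*(-10)/3) - 702508455)*7448 = ((14 - 14*(-50/3)) - 702508455)*7448 = ((14 + 700/3) - 702508455)*7448 = (742/3 - 702508455)*7448 = -2107524623/3*7448 = -15696843392104/3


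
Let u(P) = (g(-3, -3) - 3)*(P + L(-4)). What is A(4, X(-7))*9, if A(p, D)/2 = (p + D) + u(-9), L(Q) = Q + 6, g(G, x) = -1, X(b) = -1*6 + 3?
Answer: 522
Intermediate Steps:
X(b) = -3 (X(b) = -6 + 3 = -3)
L(Q) = 6 + Q
u(P) = -8 - 4*P (u(P) = (-1 - 3)*(P + (6 - 4)) = -4*(P + 2) = -4*(2 + P) = -8 - 4*P)
A(p, D) = 56 + 2*D + 2*p (A(p, D) = 2*((p + D) + (-8 - 4*(-9))) = 2*((D + p) + (-8 + 36)) = 2*((D + p) + 28) = 2*(28 + D + p) = 56 + 2*D + 2*p)
A(4, X(-7))*9 = (56 + 2*(-3) + 2*4)*9 = (56 - 6 + 8)*9 = 58*9 = 522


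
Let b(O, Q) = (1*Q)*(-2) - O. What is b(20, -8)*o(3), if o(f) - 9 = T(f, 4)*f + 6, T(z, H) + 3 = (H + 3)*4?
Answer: -360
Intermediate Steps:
T(z, H) = 9 + 4*H (T(z, H) = -3 + (H + 3)*4 = -3 + (3 + H)*4 = -3 + (12 + 4*H) = 9 + 4*H)
b(O, Q) = -O - 2*Q (b(O, Q) = Q*(-2) - O = -2*Q - O = -O - 2*Q)
o(f) = 15 + 25*f (o(f) = 9 + ((9 + 4*4)*f + 6) = 9 + ((9 + 16)*f + 6) = 9 + (25*f + 6) = 9 + (6 + 25*f) = 15 + 25*f)
b(20, -8)*o(3) = (-1*20 - 2*(-8))*(15 + 25*3) = (-20 + 16)*(15 + 75) = -4*90 = -360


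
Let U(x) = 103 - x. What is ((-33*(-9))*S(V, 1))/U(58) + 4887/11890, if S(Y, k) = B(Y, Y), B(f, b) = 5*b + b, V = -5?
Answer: -2349333/11890 ≈ -197.59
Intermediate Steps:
B(f, b) = 6*b
S(Y, k) = 6*Y
((-33*(-9))*S(V, 1))/U(58) + 4887/11890 = ((-33*(-9))*(6*(-5)))/(103 - 1*58) + 4887/11890 = (297*(-30))/(103 - 58) + 4887*(1/11890) = -8910/45 + 4887/11890 = -8910*1/45 + 4887/11890 = -198 + 4887/11890 = -2349333/11890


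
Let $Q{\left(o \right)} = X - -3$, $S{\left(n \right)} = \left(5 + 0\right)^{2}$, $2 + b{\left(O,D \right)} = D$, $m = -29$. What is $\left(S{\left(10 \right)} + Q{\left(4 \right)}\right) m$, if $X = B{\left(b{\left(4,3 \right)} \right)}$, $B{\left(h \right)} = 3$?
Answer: $-899$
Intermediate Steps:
$b{\left(O,D \right)} = -2 + D$
$S{\left(n \right)} = 25$ ($S{\left(n \right)} = 5^{2} = 25$)
$X = 3$
$Q{\left(o \right)} = 6$ ($Q{\left(o \right)} = 3 - -3 = 3 + 3 = 6$)
$\left(S{\left(10 \right)} + Q{\left(4 \right)}\right) m = \left(25 + 6\right) \left(-29\right) = 31 \left(-29\right) = -899$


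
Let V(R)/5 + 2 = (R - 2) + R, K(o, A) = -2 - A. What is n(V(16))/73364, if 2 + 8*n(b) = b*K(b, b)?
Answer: -9941/293456 ≈ -0.033876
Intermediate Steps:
V(R) = -20 + 10*R (V(R) = -10 + 5*((R - 2) + R) = -10 + 5*((-2 + R) + R) = -10 + 5*(-2 + 2*R) = -10 + (-10 + 10*R) = -20 + 10*R)
n(b) = -¼ + b*(-2 - b)/8 (n(b) = -¼ + (b*(-2 - b))/8 = -¼ + b*(-2 - b)/8)
n(V(16))/73364 = (-¼ - (-20 + 10*16)*(2 + (-20 + 10*16))/8)/73364 = (-¼ - (-20 + 160)*(2 + (-20 + 160))/8)*(1/73364) = (-¼ - ⅛*140*(2 + 140))*(1/73364) = (-¼ - ⅛*140*142)*(1/73364) = (-¼ - 2485)*(1/73364) = -9941/4*1/73364 = -9941/293456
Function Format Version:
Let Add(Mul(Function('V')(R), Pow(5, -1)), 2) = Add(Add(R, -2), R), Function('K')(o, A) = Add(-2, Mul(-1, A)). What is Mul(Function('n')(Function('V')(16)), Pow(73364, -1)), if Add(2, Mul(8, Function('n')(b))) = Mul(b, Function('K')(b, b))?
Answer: Rational(-9941, 293456) ≈ -0.033876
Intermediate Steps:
Function('V')(R) = Add(-20, Mul(10, R)) (Function('V')(R) = Add(-10, Mul(5, Add(Add(R, -2), R))) = Add(-10, Mul(5, Add(Add(-2, R), R))) = Add(-10, Mul(5, Add(-2, Mul(2, R)))) = Add(-10, Add(-10, Mul(10, R))) = Add(-20, Mul(10, R)))
Function('n')(b) = Add(Rational(-1, 4), Mul(Rational(1, 8), b, Add(-2, Mul(-1, b)))) (Function('n')(b) = Add(Rational(-1, 4), Mul(Rational(1, 8), Mul(b, Add(-2, Mul(-1, b))))) = Add(Rational(-1, 4), Mul(Rational(1, 8), b, Add(-2, Mul(-1, b)))))
Mul(Function('n')(Function('V')(16)), Pow(73364, -1)) = Mul(Add(Rational(-1, 4), Mul(Rational(-1, 8), Add(-20, Mul(10, 16)), Add(2, Add(-20, Mul(10, 16))))), Pow(73364, -1)) = Mul(Add(Rational(-1, 4), Mul(Rational(-1, 8), Add(-20, 160), Add(2, Add(-20, 160)))), Rational(1, 73364)) = Mul(Add(Rational(-1, 4), Mul(Rational(-1, 8), 140, Add(2, 140))), Rational(1, 73364)) = Mul(Add(Rational(-1, 4), Mul(Rational(-1, 8), 140, 142)), Rational(1, 73364)) = Mul(Add(Rational(-1, 4), -2485), Rational(1, 73364)) = Mul(Rational(-9941, 4), Rational(1, 73364)) = Rational(-9941, 293456)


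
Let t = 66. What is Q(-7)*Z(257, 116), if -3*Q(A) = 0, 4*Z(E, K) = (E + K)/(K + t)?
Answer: 0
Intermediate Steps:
Z(E, K) = (E + K)/(4*(66 + K)) (Z(E, K) = ((E + K)/(K + 66))/4 = ((E + K)/(66 + K))/4 = (E + K)/(4*(66 + K)))
Q(A) = 0 (Q(A) = -⅓*0 = 0)
Q(-7)*Z(257, 116) = 0*((257 + 116)/(4*(66 + 116))) = 0*((¼)*373/182) = 0*((¼)*(1/182)*373) = 0*(373/728) = 0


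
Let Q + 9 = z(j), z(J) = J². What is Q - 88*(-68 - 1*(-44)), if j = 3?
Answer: 2112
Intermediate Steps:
Q = 0 (Q = -9 + 3² = -9 + 9 = 0)
Q - 88*(-68 - 1*(-44)) = 0 - 88*(-68 - 1*(-44)) = 0 - 88*(-68 + 44) = 0 - 88*(-24) = 0 - 1*(-2112) = 0 + 2112 = 2112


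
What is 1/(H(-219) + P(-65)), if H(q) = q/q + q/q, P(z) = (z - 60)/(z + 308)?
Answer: 243/361 ≈ 0.67313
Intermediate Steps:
P(z) = (-60 + z)/(308 + z)
H(q) = 2 (H(q) = 1 + 1 = 2)
1/(H(-219) + P(-65)) = 1/(2 + (-60 - 65)/(308 - 65)) = 1/(2 - 125/243) = 1/(361/243) = 243/361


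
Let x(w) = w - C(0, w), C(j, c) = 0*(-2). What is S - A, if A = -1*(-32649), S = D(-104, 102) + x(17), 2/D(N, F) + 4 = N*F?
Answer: -173145393/5306 ≈ -32632.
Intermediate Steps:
C(j, c) = 0
x(w) = w (x(w) = w - 1*0 = w + 0 = w)
D(N, F) = 2/(-4 + F*N) (D(N, F) = 2/(-4 + N*F) = 2/(-4 + F*N))
S = 90201/5306 (S = 2/(-4 + 102*(-104)) + 17 = 2/(-4 - 10608) + 17 = 2/(-10612) + 17 = 2*(-1/10612) + 17 = -1/5306 + 17 = 90201/5306 ≈ 17.000)
A = 32649
S - A = 90201/5306 - 1*32649 = 90201/5306 - 32649 = -173145393/5306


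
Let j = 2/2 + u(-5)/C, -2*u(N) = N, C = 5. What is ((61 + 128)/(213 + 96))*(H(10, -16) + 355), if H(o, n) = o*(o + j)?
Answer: 29610/103 ≈ 287.48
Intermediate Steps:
u(N) = -N/2
j = 3/2 (j = 2/2 - ½*(-5)/5 = 2*(½) + (5/2)*(⅕) = 1 + ½ = 3/2 ≈ 1.5000)
H(o, n) = o*(3/2 + o) (H(o, n) = o*(o + 3/2) = o*(3/2 + o))
((61 + 128)/(213 + 96))*(H(10, -16) + 355) = ((61 + 128)/(213 + 96))*((½)*10*(3 + 2*10) + 355) = (189/309)*((½)*10*(3 + 20) + 355) = (189*(1/309))*((½)*10*23 + 355) = 63*(115 + 355)/103 = (63/103)*470 = 29610/103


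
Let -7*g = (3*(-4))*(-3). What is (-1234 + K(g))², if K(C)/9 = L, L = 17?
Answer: 1168561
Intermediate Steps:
g = -36/7 (g = -3*(-4)*(-3)/7 = -(-12)*(-3)/7 = -⅐*36 = -36/7 ≈ -5.1429)
K(C) = 153 (K(C) = 9*17 = 153)
(-1234 + K(g))² = (-1234 + 153)² = (-1081)² = 1168561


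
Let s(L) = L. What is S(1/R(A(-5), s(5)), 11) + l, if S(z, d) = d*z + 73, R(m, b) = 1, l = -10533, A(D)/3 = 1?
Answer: -10449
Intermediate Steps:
A(D) = 3 (A(D) = 3*1 = 3)
S(z, d) = 73 + d*z
S(1/R(A(-5), s(5)), 11) + l = (73 + 11/1) - 10533 = (73 + 11*1) - 10533 = (73 + 11) - 10533 = 84 - 10533 = -10449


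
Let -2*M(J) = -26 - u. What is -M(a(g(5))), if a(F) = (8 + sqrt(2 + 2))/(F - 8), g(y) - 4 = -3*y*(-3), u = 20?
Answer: -23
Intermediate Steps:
g(y) = 4 + 9*y (g(y) = 4 - 3*y*(-3) = 4 + 9*y)
a(F) = 10/(-8 + F) (a(F) = (8 + sqrt(4))/(-8 + F) = (8 + 2)/(-8 + F) = 10/(-8 + F))
M(J) = 23 (M(J) = -(-26 - 1*20)/2 = -(-26 - 20)/2 = -1/2*(-46) = 23)
-M(a(g(5))) = -1*23 = -23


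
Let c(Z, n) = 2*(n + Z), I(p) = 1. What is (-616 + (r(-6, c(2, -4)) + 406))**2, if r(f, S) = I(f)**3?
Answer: 43681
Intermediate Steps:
c(Z, n) = 2*Z + 2*n (c(Z, n) = 2*(Z + n) = 2*Z + 2*n)
r(f, S) = 1 (r(f, S) = 1**3 = 1)
(-616 + (r(-6, c(2, -4)) + 406))**2 = (-616 + (1 + 406))**2 = (-616 + 407)**2 = (-209)**2 = 43681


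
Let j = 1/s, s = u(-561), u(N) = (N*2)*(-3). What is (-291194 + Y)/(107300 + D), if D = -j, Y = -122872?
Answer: -1393746156/361171799 ≈ -3.8590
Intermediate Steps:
u(N) = -6*N (u(N) = (2*N)*(-3) = -6*N)
s = 3366 (s = -6*(-561) = 3366)
j = 1/3366 ≈ 0.00029709
D = -1/3366 (D = -1*1/3366 = -1/3366 ≈ -0.00029709)
(-291194 + Y)/(107300 + D) = (-291194 - 122872)/(107300 - 1/3366) = -414066/361171799/3366 = -414066*3366/361171799 = -1393746156/361171799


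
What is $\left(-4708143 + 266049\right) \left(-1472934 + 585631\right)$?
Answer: $3941483332482$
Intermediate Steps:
$\left(-4708143 + 266049\right) \left(-1472934 + 585631\right) = \left(-4442094\right) \left(-887303\right) = 3941483332482$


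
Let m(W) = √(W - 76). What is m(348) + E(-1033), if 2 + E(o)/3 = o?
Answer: -3105 + 4*√17 ≈ -3088.5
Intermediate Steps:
E(o) = -6 + 3*o
m(W) = √(-76 + W)
m(348) + E(-1033) = √(-76 + 348) + (-6 + 3*(-1033)) = √272 + (-6 - 3099) = 4*√17 - 3105 = -3105 + 4*√17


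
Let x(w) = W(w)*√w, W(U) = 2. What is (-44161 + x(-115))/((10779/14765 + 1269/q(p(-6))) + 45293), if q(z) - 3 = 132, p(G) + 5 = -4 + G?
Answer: -130407433/133780143 + 5906*I*√115/133780143 ≈ -0.97479 + 0.00047342*I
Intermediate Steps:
p(G) = -9 + G (p(G) = -5 + (-4 + G) = -9 + G)
q(z) = 135 (q(z) = 3 + 132 = 135)
x(w) = 2*√w
(-44161 + x(-115))/((10779/14765 + 1269/q(p(-6))) + 45293) = (-44161 + 2*√(-115))/((10779/14765 + 1269/135) + 45293) = (-44161 + 2*(I*√115))/((10779*(1/14765) + 1269*(1/135)) + 45293) = (-44161 + 2*I*√115)/((10779/14765 + 47/5) + 45293) = (-44161 + 2*I*√115)/(29914/2953 + 45293) = (-44161 + 2*I*√115)/(133780143/2953) = (-44161 + 2*I*√115)*(2953/133780143) = -130407433/133780143 + 5906*I*√115/133780143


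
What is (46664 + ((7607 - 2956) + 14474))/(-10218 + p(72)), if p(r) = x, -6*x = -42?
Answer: -65789/10211 ≈ -6.4430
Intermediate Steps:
x = 7 (x = -⅙*(-42) = 7)
p(r) = 7
(46664 + ((7607 - 2956) + 14474))/(-10218 + p(72)) = (46664 + ((7607 - 2956) + 14474))/(-10218 + 7) = (46664 + (4651 + 14474))/(-10211) = (46664 + 19125)*(-1/10211) = 65789*(-1/10211) = -65789/10211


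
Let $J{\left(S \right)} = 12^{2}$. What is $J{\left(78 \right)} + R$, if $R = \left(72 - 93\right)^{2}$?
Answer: $585$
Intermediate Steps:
$R = 441$ ($R = \left(-21\right)^{2} = 441$)
$J{\left(S \right)} = 144$
$J{\left(78 \right)} + R = 144 + 441 = 585$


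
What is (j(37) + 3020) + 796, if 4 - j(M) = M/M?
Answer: 3819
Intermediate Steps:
j(M) = 3 (j(M) = 4 - M/M = 4 - 1*1 = 4 - 1 = 3)
(j(37) + 3020) + 796 = (3 + 3020) + 796 = 3023 + 796 = 3819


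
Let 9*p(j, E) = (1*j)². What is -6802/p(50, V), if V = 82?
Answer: -30609/1250 ≈ -24.487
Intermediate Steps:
p(j, E) = j²/9 (p(j, E) = (1*j)²/9 = j²/9)
-6802/p(50, V) = -6802/((⅑)*50²) = -6802/((⅑)*2500) = -6802/2500/9 = -6802*9/2500 = -30609/1250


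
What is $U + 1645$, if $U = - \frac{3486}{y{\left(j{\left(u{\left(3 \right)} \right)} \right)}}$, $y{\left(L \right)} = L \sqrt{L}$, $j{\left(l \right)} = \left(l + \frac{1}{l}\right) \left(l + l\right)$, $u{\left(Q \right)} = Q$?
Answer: $1645 - \frac{1743 \sqrt{5}}{100} \approx 1606.0$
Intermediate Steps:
$j{\left(l \right)} = 2 l \left(l + \frac{1}{l}\right)$ ($j{\left(l \right)} = \left(l + \frac{1}{l}\right) 2 l = 2 l \left(l + \frac{1}{l}\right)$)
$y{\left(L \right)} = L^{\frac{3}{2}}$
$U = - \frac{1743 \sqrt{5}}{100}$ ($U = - \frac{3486}{\left(2 + 2 \cdot 3^{2}\right)^{\frac{3}{2}}} = - \frac{3486}{\left(2 + 2 \cdot 9\right)^{\frac{3}{2}}} = - \frac{3486}{\left(2 + 18\right)^{\frac{3}{2}}} = - \frac{3486}{20^{\frac{3}{2}}} = - \frac{3486}{40 \sqrt{5}} = - 3486 \frac{\sqrt{5}}{200} = - \frac{1743 \sqrt{5}}{100} \approx -38.975$)
$U + 1645 = - \frac{1743 \sqrt{5}}{100} + 1645 = 1645 - \frac{1743 \sqrt{5}}{100}$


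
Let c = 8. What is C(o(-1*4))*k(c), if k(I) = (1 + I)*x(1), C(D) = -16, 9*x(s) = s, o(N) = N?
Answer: -16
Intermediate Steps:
x(s) = s/9
k(I) = ⅑ + I/9 (k(I) = (1 + I)*((⅑)*1) = (1 + I)*(⅑) = ⅑ + I/9)
C(o(-1*4))*k(c) = -16*(⅑ + (⅑)*8) = -16*(⅑ + 8/9) = -16*1 = -16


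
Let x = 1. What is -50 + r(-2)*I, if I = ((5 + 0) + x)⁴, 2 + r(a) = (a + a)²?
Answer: 18094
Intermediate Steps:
r(a) = -2 + 4*a² (r(a) = -2 + (a + a)² = -2 + (2*a)² = -2 + 4*a²)
I = 1296 (I = ((5 + 0) + 1)⁴ = (5 + 1)⁴ = 6⁴ = 1296)
-50 + r(-2)*I = -50 + (-2 + 4*(-2)²)*1296 = -50 + (-2 + 4*4)*1296 = -50 + (-2 + 16)*1296 = -50 + 14*1296 = -50 + 18144 = 18094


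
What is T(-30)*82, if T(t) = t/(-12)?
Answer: 205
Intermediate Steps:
T(t) = -t/12 (T(t) = t*(-1/12) = -t/12)
T(-30)*82 = -1/12*(-30)*82 = (5/2)*82 = 205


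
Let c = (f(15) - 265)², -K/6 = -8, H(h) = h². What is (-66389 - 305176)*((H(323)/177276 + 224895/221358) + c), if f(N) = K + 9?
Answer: -26096016758996715/1623292 ≈ -1.6076e+10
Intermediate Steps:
K = 48 (K = -6*(-8) = 48)
f(N) = 57 (f(N) = 48 + 9 = 57)
c = 43264 (c = (57 - 265)² = (-208)² = 43264)
(-66389 - 305176)*((H(323)/177276 + 224895/221358) + c) = (-66389 - 305176)*((323²/177276 + 224895/221358) + 43264) = -371565*((104329*(1/177276) + 224895*(1/221358)) + 43264) = -371565*((6137/10428 + 74965/73786) + 43264) = -371565*(7813669/4869876 + 43264) = -371565*210698128933/4869876 = -26096016758996715/1623292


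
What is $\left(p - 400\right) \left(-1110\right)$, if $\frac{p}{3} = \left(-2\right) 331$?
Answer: $2648460$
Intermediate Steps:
$p = -1986$ ($p = 3 \left(\left(-2\right) 331\right) = 3 \left(-662\right) = -1986$)
$\left(p - 400\right) \left(-1110\right) = \left(-1986 - 400\right) \left(-1110\right) = \left(-2386\right) \left(-1110\right) = 2648460$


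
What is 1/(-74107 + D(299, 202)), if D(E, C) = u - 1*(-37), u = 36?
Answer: -1/74034 ≈ -1.3507e-5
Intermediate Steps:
D(E, C) = 73 (D(E, C) = 36 - 1*(-37) = 36 + 37 = 73)
1/(-74107 + D(299, 202)) = 1/(-74107 + 73) = 1/(-74034) = -1/74034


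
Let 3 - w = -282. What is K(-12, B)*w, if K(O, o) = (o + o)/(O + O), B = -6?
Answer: 285/2 ≈ 142.50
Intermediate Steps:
K(O, o) = o/O (K(O, o) = (2*o)/((2*O)) = (2*o)*(1/(2*O)) = o/O)
w = 285 (w = 3 - 1*(-282) = 3 + 282 = 285)
K(-12, B)*w = -6/(-12)*285 = -6*(-1/12)*285 = (1/2)*285 = 285/2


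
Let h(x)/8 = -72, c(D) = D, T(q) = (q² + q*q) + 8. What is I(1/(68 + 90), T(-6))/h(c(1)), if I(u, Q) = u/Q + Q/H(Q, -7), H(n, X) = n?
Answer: -12641/7280640 ≈ -0.0017362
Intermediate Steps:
T(q) = 8 + 2*q² (T(q) = (q² + q²) + 8 = 2*q² + 8 = 8 + 2*q²)
h(x) = -576 (h(x) = 8*(-72) = -576)
I(u, Q) = 1 + u/Q (I(u, Q) = u/Q + Q/Q = u/Q + 1 = 1 + u/Q)
I(1/(68 + 90), T(-6))/h(c(1)) = (((8 + 2*(-6)²) + 1/(68 + 90))/(8 + 2*(-6)²))/(-576) = (((8 + 2*36) + 1/158)/(8 + 2*36))*(-1/576) = (((8 + 72) + 1/158)/(8 + 72))*(-1/576) = ((80 + 1/158)/80)*(-1/576) = ((1/80)*(12641/158))*(-1/576) = (12641/12640)*(-1/576) = -12641/7280640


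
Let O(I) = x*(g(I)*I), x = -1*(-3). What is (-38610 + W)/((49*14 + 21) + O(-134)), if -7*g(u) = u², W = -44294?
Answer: -580328/7223261 ≈ -0.080342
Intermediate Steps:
g(u) = -u²/7
x = 3
O(I) = -3*I³/7 (O(I) = 3*((-I²/7)*I) = 3*(-I³/7) = -3*I³/7)
(-38610 + W)/((49*14 + 21) + O(-134)) = (-38610 - 44294)/((49*14 + 21) - 3/7*(-134)³) = -82904/((686 + 21) - 3/7*(-2406104)) = -82904/(707 + 7218312/7) = -82904/7223261/7 = -82904*7/7223261 = -580328/7223261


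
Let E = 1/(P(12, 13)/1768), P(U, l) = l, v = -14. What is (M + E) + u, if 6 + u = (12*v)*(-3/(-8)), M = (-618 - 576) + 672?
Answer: -455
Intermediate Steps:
M = -522 (M = -1194 + 672 = -522)
u = -69 (u = -6 + (12*(-14))*(-3/(-8)) = -6 - (-504)*(-1)/8 = -6 - 168*3/8 = -6 - 63 = -69)
E = 136 (E = 1/(13/1768) = 1/(13*(1/1768)) = 1/(1/136) = 136)
(M + E) + u = (-522 + 136) - 69 = -386 - 69 = -455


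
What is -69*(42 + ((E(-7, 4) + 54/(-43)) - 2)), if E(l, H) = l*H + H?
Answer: -43746/43 ≈ -1017.3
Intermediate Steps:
E(l, H) = H + H*l (E(l, H) = H*l + H = H + H*l)
-69*(42 + ((E(-7, 4) + 54/(-43)) - 2)) = -69*(42 + ((4*(1 - 7) + 54/(-43)) - 2)) = -69*(42 + ((4*(-6) + 54*(-1/43)) - 2)) = -69*(42 + ((-24 - 54/43) - 2)) = -69*(42 + (-1086/43 - 2)) = -69*(42 - 1172/43) = -69*634/43 = -43746/43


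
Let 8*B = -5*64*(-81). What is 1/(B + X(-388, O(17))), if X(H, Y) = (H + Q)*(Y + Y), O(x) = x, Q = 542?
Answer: 1/8476 ≈ 0.00011798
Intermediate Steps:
X(H, Y) = 2*Y*(542 + H) (X(H, Y) = (H + 542)*(Y + Y) = (542 + H)*(2*Y) = 2*Y*(542 + H))
B = 3240 (B = (-5*64*(-81))/8 = (-320*(-81))/8 = (⅛)*25920 = 3240)
1/(B + X(-388, O(17))) = 1/(3240 + 2*17*(542 - 388)) = 1/(3240 + 2*17*154) = 1/(3240 + 5236) = 1/8476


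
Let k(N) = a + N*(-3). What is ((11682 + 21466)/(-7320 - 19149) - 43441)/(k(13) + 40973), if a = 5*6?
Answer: -104533907/98570556 ≈ -1.0605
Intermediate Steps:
a = 30
k(N) = 30 - 3*N (k(N) = 30 + N*(-3) = 30 - 3*N)
((11682 + 21466)/(-7320 - 19149) - 43441)/(k(13) + 40973) = ((11682 + 21466)/(-7320 - 19149) - 43441)/((30 - 3*13) + 40973) = (33148/(-26469) - 43441)/((30 - 39) + 40973) = (33148*(-1/26469) - 43441)/(-9 + 40973) = (-33148/26469 - 43441)/40964 = -1149872977/26469*1/40964 = -104533907/98570556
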